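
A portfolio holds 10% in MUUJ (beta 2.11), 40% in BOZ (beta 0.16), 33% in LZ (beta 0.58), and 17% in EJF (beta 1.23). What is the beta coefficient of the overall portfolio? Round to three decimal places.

0.676

β_P = Σ w_i β_i = 0.10×2.11 + 0.40×0.16 + 0.33×0.58 + 0.17×1.23 = 0.6755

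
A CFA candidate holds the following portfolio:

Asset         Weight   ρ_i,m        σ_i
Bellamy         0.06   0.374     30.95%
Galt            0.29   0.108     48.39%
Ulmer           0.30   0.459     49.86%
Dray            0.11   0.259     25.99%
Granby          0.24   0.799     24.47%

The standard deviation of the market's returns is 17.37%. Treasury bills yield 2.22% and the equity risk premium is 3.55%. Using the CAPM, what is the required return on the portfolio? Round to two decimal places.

β_Bellamy = 0.374 × 30.95% / 17.37% = 0.6664
β_Galt = 0.108 × 48.39% / 17.37% = 0.3009
β_Ulmer = 0.459 × 49.86% / 17.37% = 1.3175
β_Dray = 0.259 × 25.99% / 17.37% = 0.3875
β_Granby = 0.799 × 24.47% / 17.37% = 1.1256
β_P = Σ w_i β_i = 0.06×0.6664 + 0.29×0.3009 + 0.30×1.3175 + 0.11×0.3875 + 0.24×1.1256 = 0.8353
E(R_P) = R_f + β_P × MRP = 2.22% + 0.8353 × 3.55% = 5.19%

5.19%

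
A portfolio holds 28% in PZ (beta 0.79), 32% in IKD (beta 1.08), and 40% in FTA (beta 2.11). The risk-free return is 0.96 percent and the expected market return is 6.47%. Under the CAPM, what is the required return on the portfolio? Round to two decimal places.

8.73%

β_P = Σ w_i β_i = 0.28×0.79 + 0.32×1.08 + 0.40×2.11 = 1.4108
MRP = 6.47% − 0.96% = 5.51%
E(R_P) = R_f + β_P × MRP = 0.96% + 1.4108 × 5.51% = 8.73%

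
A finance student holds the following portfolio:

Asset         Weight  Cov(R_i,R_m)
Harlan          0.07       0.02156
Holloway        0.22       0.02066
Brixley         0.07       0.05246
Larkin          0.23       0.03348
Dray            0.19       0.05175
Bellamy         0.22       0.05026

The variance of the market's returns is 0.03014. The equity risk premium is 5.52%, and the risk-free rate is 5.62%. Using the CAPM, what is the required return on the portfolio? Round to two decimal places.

12.64%

β_Harlan = 0.02156 / 0.03014 = 0.7153
β_Holloway = 0.02066 / 0.03014 = 0.6855
β_Brixley = 0.05246 / 0.03014 = 1.7405
β_Larkin = 0.03348 / 0.03014 = 1.1108
β_Dray = 0.05175 / 0.03014 = 1.7170
β_Bellamy = 0.05026 / 0.03014 = 1.6676
β_P = Σ w_i β_i = 0.07×0.7153 + 0.22×0.6855 + 0.07×1.7405 + 0.23×1.1108 + 0.19×1.7170 + 0.22×1.6676 = 1.2713
E(R_P) = R_f + β_P × MRP = 5.62% + 1.2713 × 5.52% = 12.64%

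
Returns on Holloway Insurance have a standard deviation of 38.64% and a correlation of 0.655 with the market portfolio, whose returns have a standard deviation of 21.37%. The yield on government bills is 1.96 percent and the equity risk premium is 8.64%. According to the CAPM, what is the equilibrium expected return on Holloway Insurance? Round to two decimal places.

12.19%

β = ρ × σ_i / σ_m = 0.655 × 38.64% / 21.37% = 1.1843
E(R) = 1.96% + 1.1843 × 8.64% = 12.19%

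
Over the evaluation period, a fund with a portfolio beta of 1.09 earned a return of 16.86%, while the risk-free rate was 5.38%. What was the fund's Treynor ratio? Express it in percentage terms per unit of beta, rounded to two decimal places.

Treynor = (R_P − R_f) / β_P = (16.86% − 5.38%) / 1.0900 = 11.48% / 1.0900 = 10.53%

10.53%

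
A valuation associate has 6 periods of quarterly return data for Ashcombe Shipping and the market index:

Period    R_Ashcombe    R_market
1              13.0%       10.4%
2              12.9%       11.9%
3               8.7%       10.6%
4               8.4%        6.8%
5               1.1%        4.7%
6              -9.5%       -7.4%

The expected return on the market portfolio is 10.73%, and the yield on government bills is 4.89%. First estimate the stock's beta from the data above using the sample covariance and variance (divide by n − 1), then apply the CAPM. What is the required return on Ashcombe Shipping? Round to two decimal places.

11.71%

Mean R_i = (13.0 + 12.9 + 8.7 + 8.4 + 1.1 − 9.5) / 6 = 5.7667%
Mean R_m = (10.4 + 11.9 + 10.6 + 6.8 + 4.7 − 7.4) / 6 = 6.1667%
Σ(R_i − R̄_i)(R_m − R̄_m) = 300.1533  ⇒  Cov = 300.1533 / 5 = 60.0307
Σ(R_m − R̄_m)² = 257.0533  ⇒  Var(R_m) = 257.0533 / 5 = 51.4107
β = Cov / Var(R_m) = 60.0307 / 51.4107 = 1.1677
MRP = 10.73% − 4.89% = 5.84%
E(R) = R_f + β × MRP = 4.89% + 1.1677 × 5.84% = 11.71%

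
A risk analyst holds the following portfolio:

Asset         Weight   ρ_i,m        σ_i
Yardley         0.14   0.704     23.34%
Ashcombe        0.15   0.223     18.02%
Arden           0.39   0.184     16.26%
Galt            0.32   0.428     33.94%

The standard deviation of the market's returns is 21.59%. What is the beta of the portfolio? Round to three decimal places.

β_Yardley = 0.704 × 23.34% / 21.59% = 0.7611
β_Ashcombe = 0.223 × 18.02% / 21.59% = 0.1861
β_Arden = 0.184 × 16.26% / 21.59% = 0.1386
β_Galt = 0.428 × 33.94% / 21.59% = 0.6728
β_P = Σ w_i β_i = 0.14×0.7611 + 0.15×0.1861 + 0.39×0.1386 + 0.32×0.6728 = 0.4038

0.404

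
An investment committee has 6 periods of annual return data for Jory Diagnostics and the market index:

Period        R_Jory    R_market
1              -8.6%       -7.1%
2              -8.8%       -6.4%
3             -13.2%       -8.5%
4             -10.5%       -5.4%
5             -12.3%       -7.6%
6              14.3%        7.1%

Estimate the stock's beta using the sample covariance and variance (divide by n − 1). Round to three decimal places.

Mean R_i = (-8.6 − 8.8 − 13.2 − 10.5 − 12.3 + 14.3) / 6 = -6.5167%
Mean R_m = (-7.1 − 6.4 − 8.5 − 5.4 − 7.6 + 7.1) / 6 = -4.6500%
Σ(R_i − R̄_i)(R_m − R̄_m) = 299.4750  ⇒  Cov = 299.4750 / 5 = 59.8950
Σ(R_m − R̄_m)² = 171.2150  ⇒  Var(R_m) = 171.2150 / 5 = 34.2430
β = Cov / Var(R_m) = 59.8950 / 34.2430 = 1.7491

1.749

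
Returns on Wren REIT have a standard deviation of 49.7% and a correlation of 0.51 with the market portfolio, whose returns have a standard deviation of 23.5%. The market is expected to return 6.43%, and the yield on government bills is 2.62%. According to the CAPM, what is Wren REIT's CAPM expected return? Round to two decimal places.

6.73%

β = ρ × σ_i / σ_m = 0.51 × 49.7% / 23.5% = 1.0786
MRP = 6.43% − 2.62% = 3.81%
E(R) = 2.62% + 1.0786 × 3.81% = 6.73%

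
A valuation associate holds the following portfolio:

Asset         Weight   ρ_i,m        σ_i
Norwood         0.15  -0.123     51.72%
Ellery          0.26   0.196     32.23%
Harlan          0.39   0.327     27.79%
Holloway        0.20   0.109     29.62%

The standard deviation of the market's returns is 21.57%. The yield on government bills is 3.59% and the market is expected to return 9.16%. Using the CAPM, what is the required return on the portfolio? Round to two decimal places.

β_Norwood = -0.123 × 51.72% / 21.57% = -0.2949
β_Ellery = 0.196 × 32.23% / 21.57% = 0.2929
β_Harlan = 0.327 × 27.79% / 21.57% = 0.4213
β_Holloway = 0.109 × 29.62% / 21.57% = 0.1497
β_P = Σ w_i β_i = 0.15×-0.2949 + 0.26×0.2929 + 0.39×0.4213 + 0.20×0.1497 = 0.2262
MRP = 9.16% − 3.59% = 5.57%
E(R_P) = R_f + β_P × MRP = 3.59% + 0.2262 × 5.57% = 4.85%

4.85%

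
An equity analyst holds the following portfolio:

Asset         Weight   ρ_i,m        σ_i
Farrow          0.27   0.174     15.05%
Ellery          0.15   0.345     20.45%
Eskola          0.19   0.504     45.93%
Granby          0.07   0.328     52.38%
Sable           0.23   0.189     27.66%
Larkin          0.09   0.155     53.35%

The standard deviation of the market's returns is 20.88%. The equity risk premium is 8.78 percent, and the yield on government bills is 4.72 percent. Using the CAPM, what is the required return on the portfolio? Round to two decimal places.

β_Farrow = 0.174 × 15.05% / 20.88% = 0.1254
β_Ellery = 0.345 × 20.45% / 20.88% = 0.3379
β_Eskola = 0.504 × 45.93% / 20.88% = 1.1087
β_Granby = 0.328 × 52.38% / 20.88% = 0.8228
β_Sable = 0.189 × 27.66% / 20.88% = 0.2504
β_Larkin = 0.155 × 53.35% / 20.88% = 0.3960
β_P = Σ w_i β_i = 0.27×0.1254 + 0.15×0.3379 + 0.19×1.1087 + 0.07×0.8228 + 0.23×0.2504 + 0.09×0.3960 = 0.4460
E(R_P) = R_f + β_P × MRP = 4.72% + 0.4460 × 8.78% = 8.64%

8.64%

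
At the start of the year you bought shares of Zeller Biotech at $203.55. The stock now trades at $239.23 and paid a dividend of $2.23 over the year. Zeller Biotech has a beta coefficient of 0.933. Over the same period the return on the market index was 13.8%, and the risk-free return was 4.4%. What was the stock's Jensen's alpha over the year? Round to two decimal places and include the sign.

Realised HPR = (P1 + D1 − P0) / P0 = (239.23 + 2.23 − 203.55) / 203.55 = 37.91 / 203.55 = 18.6244%
MRP = 13.8% − 4.4% = 9.40%
CAPM required = R_f + β·MRP = 4.4% + 0.933 × 9.4% = 13.1702%
α = realised − required = 18.6244% − 13.1702% = +5.45%

+5.45%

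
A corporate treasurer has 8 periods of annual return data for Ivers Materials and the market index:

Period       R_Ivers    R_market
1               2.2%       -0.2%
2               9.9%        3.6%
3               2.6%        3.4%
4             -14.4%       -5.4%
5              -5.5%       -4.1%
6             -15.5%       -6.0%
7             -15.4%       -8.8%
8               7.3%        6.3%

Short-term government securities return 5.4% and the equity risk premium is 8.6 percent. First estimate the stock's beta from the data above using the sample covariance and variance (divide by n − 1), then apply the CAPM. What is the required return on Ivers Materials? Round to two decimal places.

21.05%

Mean R_i = (2.2 + 9.9 + 2.6 − 14.4 − 5.5 − 15.5 − 15.4 + 7.3) / 8 = -3.6000%
Mean R_m = (-0.2 + 3.6 + 3.4 − 5.4 − 4.1 − 6.0 − 8.8 + 6.3) / 8 = -1.4000%
Σ(R_i − R̄_i)(R_m − R̄_m) = 378.5400  ⇒  Cov = 378.5400 / 7 = 54.0771
Σ(R_m − R̄_m)² = 207.9800  ⇒  Var(R_m) = 207.9800 / 7 = 29.7114
β = Cov / Var(R_m) = 54.0771 / 29.7114 = 1.8201
E(R) = R_f + β × MRP = 5.4% + 1.8201 × 8.6% = 21.05%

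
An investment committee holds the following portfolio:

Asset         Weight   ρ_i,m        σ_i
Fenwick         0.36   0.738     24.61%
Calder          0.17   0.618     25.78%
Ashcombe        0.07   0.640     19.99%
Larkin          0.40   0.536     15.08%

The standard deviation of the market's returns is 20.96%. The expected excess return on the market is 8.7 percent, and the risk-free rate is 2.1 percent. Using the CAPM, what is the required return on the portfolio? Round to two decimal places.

β_Fenwick = 0.738 × 24.61% / 20.96% = 0.8665
β_Calder = 0.618 × 25.78% / 20.96% = 0.7601
β_Ashcombe = 0.640 × 19.99% / 20.96% = 0.6104
β_Larkin = 0.536 × 15.08% / 20.96% = 0.3856
β_P = Σ w_i β_i = 0.36×0.8665 + 0.17×0.7601 + 0.07×0.6104 + 0.40×0.3856 = 0.6381
E(R_P) = R_f + β_P × MRP = 2.1% + 0.6381 × 8.7% = 7.65%

7.65%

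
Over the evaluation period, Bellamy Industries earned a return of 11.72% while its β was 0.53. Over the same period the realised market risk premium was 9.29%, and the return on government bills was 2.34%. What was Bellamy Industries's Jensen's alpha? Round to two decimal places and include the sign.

+4.46%

CAPM benchmark = R_f + β(R_m − R_f) = 2.34% + 0.53 × 9.29% = 7.2637%
α = actual − benchmark = 11.72% − 7.2637% = +4.46%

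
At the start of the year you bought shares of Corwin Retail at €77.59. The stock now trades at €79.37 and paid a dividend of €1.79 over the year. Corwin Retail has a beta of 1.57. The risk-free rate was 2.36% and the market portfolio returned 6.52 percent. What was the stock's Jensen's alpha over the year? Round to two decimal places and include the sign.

-4.29%

Realised HPR = (P1 + D1 − P0) / P0 = (79.37 + 1.79 − 77.59) / 77.59 = 3.57 / 77.59 = 4.6011%
MRP = 6.52% − 2.36% = 4.16%
CAPM required = R_f + β·MRP = 2.36% + 1.57 × 4.16% = 8.8912%
α = realised − required = 4.6011% − 8.8912% = -4.29%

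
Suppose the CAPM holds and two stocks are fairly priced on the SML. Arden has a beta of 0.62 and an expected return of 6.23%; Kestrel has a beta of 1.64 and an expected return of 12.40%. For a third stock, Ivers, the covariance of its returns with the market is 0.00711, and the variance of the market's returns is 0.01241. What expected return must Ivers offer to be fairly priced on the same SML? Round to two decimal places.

MRP = (12.40% − 6.23%) / (1.64 − 0.62) = 6.0490%
R_f = 6.23% − 0.62 × 6.0490% = 2.4796%
β_Ivers = Cov / Var(R_m) = 0.00711 / 0.01241 = 0.5729
E(R_Ivers) = R_f + β × MRP = 2.4796% + 0.5729 × 6.0490% = 5.95%

5.95%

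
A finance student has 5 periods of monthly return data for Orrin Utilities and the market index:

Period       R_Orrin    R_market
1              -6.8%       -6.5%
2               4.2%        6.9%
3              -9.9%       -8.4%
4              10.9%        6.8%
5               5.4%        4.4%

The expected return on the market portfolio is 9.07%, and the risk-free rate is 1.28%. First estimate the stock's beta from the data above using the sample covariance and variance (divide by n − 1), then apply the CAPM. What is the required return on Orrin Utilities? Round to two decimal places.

Mean R_i = (-6.8 + 4.2 − 9.9 + 10.9 + 5.4) / 5 = 0.7600%
Mean R_m = (-6.5 + 6.9 − 8.4 + 6.8 + 4.4) / 5 = 0.6400%
Σ(R_i − R̄_i)(R_m − R̄_m) = 251.7880  ⇒  Cov = 251.7880 / 4 = 62.9470
Σ(R_m − R̄_m)² = 223.9720  ⇒  Var(R_m) = 223.9720 / 4 = 55.9930
β = Cov / Var(R_m) = 62.9470 / 55.9930 = 1.1242
MRP = 9.07% − 1.28% = 7.79%
E(R) = R_f + β × MRP = 1.28% + 1.1242 × 7.79% = 10.04%

10.04%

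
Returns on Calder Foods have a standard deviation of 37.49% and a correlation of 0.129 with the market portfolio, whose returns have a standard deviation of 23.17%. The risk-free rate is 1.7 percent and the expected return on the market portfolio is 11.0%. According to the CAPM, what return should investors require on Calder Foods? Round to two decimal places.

β = ρ × σ_i / σ_m = 0.129 × 37.49% / 23.17% = 0.2087
MRP = 11.0% − 1.7% = 9.30%
E(R) = 1.7% + 0.2087 × 9.3% = 3.64%

3.64%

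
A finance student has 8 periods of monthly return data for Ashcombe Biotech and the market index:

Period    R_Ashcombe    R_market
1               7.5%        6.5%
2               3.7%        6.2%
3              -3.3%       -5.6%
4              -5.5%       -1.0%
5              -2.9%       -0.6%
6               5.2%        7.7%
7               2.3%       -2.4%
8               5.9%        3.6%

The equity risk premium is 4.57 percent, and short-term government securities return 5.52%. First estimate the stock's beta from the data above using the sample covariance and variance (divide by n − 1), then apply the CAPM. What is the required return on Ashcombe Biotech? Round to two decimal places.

9.11%

Mean R_i = (7.5 + 3.7 − 3.3 − 5.5 − 2.9 + 5.2 + 2.3 + 5.9) / 8 = 1.6125%
Mean R_m = (6.5 + 6.2 − 5.6 − 1.0 − 0.6 + 7.7 − 2.4 + 3.6) / 8 = 1.8000%
Σ(R_i − R̄_i)(R_m − R̄_m) = 129.9500  ⇒  Cov = 129.9500 / 7 = 18.5643
Σ(R_m − R̄_m)² = 165.5000  ⇒  Var(R_m) = 165.5000 / 7 = 23.6429
β = Cov / Var(R_m) = 18.5643 / 23.6429 = 0.7852
E(R) = R_f + β × MRP = 5.52% + 0.7852 × 4.57% = 9.11%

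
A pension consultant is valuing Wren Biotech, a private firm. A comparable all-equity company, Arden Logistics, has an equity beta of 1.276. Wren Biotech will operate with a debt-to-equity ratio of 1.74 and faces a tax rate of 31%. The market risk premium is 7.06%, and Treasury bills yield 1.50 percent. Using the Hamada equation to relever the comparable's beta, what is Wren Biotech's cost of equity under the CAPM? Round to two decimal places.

21.32%

β_L = β_U × [1 + (1 − t)(D/E)] = 1.276 × [1 + (1 − 0.31) × 1.74]
    = 1.276 × [1 + 0.69 × 1.74] = 1.276 × 2.2006 = 2.8080
E(R) = R_f + β_L × MRP = 1.50% + 2.8080 × 7.06% = 21.32%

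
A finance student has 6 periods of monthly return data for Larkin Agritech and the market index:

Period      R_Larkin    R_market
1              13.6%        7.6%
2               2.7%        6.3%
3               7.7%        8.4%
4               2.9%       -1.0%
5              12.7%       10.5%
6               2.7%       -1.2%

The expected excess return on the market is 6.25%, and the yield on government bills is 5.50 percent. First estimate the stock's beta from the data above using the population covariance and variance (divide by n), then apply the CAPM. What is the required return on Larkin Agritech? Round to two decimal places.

10.34%

Mean R_i = (13.6 + 2.7 + 7.7 + 2.9 + 12.7 + 2.7) / 6 = 7.0500%
Mean R_m = (7.6 + 6.3 + 8.4 − 1.0 + 10.5 − 1.2) / 6 = 5.1000%
Σ(R_i − R̄_i)(R_m − R̄_m) = 96.5300  ⇒  Cov = 96.5300 / 6 = 16.0883
Σ(R_m − R̄_m)² = 124.6400  ⇒  Var(R_m) = 124.6400 / 6 = 20.7733
β = Cov / Var(R_m) = 16.0883 / 20.7733 = 0.7745
E(R) = R_f + β × MRP = 5.50% + 0.7745 × 6.25% = 10.34%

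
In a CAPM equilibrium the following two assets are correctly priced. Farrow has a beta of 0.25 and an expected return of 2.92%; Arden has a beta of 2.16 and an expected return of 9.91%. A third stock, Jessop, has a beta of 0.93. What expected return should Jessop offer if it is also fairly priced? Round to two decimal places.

MRP (SML slope) = (9.91% − 2.92%) / (2.16 − 0.25) = 6.99% / 1.91 = 3.6597%
R_f (intercept) = 2.92% − 0.25 × 3.6597% = 2.0051%
E(R_Jessop) = R_f + β × MRP = 2.0051% + 0.93 × 3.6597% = 5.41%

5.41%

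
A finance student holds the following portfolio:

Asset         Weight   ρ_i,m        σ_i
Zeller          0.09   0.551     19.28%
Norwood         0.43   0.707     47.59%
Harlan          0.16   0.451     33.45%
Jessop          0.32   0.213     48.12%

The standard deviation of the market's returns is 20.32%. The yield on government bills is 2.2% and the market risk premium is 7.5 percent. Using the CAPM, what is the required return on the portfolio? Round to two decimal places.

β_Zeller = 0.551 × 19.28% / 20.32% = 0.5228
β_Norwood = 0.707 × 47.59% / 20.32% = 1.6558
β_Harlan = 0.451 × 33.45% / 20.32% = 0.7424
β_Jessop = 0.213 × 48.12% / 20.32% = 0.5044
β_P = Σ w_i β_i = 0.09×0.5228 + 0.43×1.6558 + 0.16×0.7424 + 0.32×0.5044 = 1.0392
E(R_P) = R_f + β_P × MRP = 2.2% + 1.0392 × 7.5% = 9.99%

9.99%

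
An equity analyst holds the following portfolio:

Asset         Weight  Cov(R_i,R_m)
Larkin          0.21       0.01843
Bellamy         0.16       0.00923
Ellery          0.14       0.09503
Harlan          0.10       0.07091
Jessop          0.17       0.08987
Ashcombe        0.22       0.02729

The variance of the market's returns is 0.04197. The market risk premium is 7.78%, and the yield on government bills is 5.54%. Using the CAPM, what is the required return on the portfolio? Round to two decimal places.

14.26%

β_Larkin = 0.01843 / 0.04197 = 0.4391
β_Bellamy = 0.00923 / 0.04197 = 0.2199
β_Ellery = 0.09503 / 0.04197 = 2.2642
β_Harlan = 0.07091 / 0.04197 = 1.6895
β_Jessop = 0.08987 / 0.04197 = 2.1413
β_Ashcombe = 0.02729 / 0.04197 = 0.6502
β_P = Σ w_i β_i = 0.21×0.4391 + 0.16×0.2199 + 0.14×2.2642 + 0.10×1.6895 + 0.17×2.1413 + 0.22×0.6502 = 1.1204
E(R_P) = R_f + β_P × MRP = 5.54% + 1.1204 × 7.78% = 14.26%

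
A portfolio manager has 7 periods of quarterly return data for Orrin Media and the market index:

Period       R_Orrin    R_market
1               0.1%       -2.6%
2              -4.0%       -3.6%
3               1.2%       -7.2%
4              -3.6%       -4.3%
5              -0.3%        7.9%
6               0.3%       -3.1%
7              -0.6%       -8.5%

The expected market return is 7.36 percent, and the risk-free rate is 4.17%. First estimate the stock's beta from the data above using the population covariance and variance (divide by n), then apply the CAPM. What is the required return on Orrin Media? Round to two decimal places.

Mean R_i = (0.1 − 4.0 + 1.2 − 3.6 − 0.3 + 0.3 − 0.6) / 7 = -0.9857%
Mean R_m = (-2.6 − 3.6 − 7.2 − 4.3 + 7.9 − 3.1 − 8.5) / 7 = -3.0571%
Σ(R_i − R̄_i)(R_m − R̄_m) = 1.6857  ⇒  Cov = 1.6857 / 7 = 0.2408
Σ(R_m − R̄_m)² = 168.8971  ⇒  Var(R_m) = 168.8971 / 7 = 24.1282
β = Cov / Var(R_m) = 0.2408 / 24.1282 = 0.0100
MRP = 7.36% − 4.17% = 3.19%
E(R) = R_f + β × MRP = 4.17% + 0.0100 × 3.19% = 4.20%

4.20%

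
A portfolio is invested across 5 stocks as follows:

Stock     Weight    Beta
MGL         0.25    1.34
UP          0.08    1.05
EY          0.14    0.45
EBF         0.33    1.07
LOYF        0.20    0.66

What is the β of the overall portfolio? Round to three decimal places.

β_P = Σ w_i β_i = 0.25×1.34 + 0.08×1.05 + 0.14×0.45 + 0.33×1.07 + 0.20×0.66 = 0.9671

0.967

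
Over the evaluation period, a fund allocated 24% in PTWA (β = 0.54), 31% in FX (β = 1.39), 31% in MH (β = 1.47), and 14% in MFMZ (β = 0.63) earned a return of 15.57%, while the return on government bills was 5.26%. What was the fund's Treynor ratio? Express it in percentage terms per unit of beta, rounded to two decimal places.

β_P = 0.24×0.54 + 0.31×1.39 + 0.31×1.47 + 0.14×0.63 = 1.1044
Treynor = (R_P − R_f) / β_P = (15.57% − 5.26%) / 1.1044 = 10.31% / 1.1044 = 9.34%

9.34%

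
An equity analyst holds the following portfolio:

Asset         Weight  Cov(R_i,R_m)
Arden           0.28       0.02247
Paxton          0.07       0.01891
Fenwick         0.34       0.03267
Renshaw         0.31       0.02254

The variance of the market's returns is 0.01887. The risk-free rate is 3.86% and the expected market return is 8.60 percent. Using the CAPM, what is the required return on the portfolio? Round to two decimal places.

10.32%

β_Arden = 0.02247 / 0.01887 = 1.1908
β_Paxton = 0.01891 / 0.01887 = 1.0021
β_Fenwick = 0.03267 / 0.01887 = 1.7313
β_Renshaw = 0.02254 / 0.01887 = 1.1945
β_P = Σ w_i β_i = 0.28×1.1908 + 0.07×1.0021 + 0.34×1.7313 + 0.31×1.1945 = 1.3625
MRP = 8.60% − 3.86% = 4.74%
E(R_P) = R_f + β_P × MRP = 3.86% + 1.3625 × 4.74% = 10.32%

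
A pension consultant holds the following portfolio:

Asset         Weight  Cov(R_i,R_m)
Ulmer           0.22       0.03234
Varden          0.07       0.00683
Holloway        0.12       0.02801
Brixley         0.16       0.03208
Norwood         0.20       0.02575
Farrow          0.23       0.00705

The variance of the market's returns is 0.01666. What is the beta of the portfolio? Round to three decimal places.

1.372

β_Ulmer = 0.03234 / 0.01666 = 1.9412
β_Varden = 0.00683 / 0.01666 = 0.4100
β_Holloway = 0.02801 / 0.01666 = 1.6813
β_Brixley = 0.03208 / 0.01666 = 1.9256
β_Norwood = 0.02575 / 0.01666 = 1.5456
β_Farrow = 0.00705 / 0.01666 = 0.4232
β_P = Σ w_i β_i = 0.22×1.9412 + 0.07×0.4100 + 0.12×1.6813 + 0.16×1.9256 + 0.20×1.5456 + 0.23×0.4232 = 1.3721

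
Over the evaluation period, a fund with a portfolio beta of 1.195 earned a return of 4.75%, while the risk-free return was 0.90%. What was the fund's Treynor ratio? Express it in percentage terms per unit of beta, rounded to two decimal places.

Treynor = (R_P − R_f) / β_P = (4.75% − 0.90%) / 1.1950 = 3.85% / 1.1950 = 3.22%

3.22%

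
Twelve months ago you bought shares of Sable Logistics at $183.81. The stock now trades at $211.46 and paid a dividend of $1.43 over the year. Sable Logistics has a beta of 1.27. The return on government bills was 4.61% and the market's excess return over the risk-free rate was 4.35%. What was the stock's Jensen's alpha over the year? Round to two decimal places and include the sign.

+5.69%

Realised HPR = (P1 + D1 − P0) / P0 = (211.46 + 1.43 − 183.81) / 183.81 = 29.08 / 183.81 = 15.8207%
CAPM required = R_f + β·MRP = 4.61% + 1.27 × 4.35% = 10.1345%
α = realised − required = 15.8207% − 10.1345% = +5.69%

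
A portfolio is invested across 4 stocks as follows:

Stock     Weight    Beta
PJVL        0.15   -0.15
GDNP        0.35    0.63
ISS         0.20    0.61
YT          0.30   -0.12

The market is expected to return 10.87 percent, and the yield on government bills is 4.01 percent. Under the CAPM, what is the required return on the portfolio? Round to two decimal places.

5.96%

β_P = Σ w_i β_i = 0.15×-0.15 + 0.35×0.63 + 0.20×0.61 + 0.30×-0.12 = 0.2840
MRP = 10.87% − 4.01% = 6.86%
E(R_P) = R_f + β_P × MRP = 4.01% + 0.2840 × 6.86% = 5.96%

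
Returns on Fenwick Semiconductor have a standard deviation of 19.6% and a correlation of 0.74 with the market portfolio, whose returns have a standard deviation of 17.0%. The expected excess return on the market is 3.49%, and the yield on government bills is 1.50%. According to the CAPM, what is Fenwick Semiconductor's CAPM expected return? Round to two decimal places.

β = ρ × σ_i / σ_m = 0.74 × 19.6% / 17.0% = 0.8532
E(R) = 1.50% + 0.8532 × 3.49% = 4.48%

4.48%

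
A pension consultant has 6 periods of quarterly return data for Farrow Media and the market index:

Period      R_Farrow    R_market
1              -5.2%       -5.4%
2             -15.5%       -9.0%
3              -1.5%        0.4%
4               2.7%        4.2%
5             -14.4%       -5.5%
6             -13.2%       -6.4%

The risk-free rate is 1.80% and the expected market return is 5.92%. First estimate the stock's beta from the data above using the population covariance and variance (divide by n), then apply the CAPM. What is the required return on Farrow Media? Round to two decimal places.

Mean R_i = (-5.2 − 15.5 − 1.5 + 2.7 − 14.4 − 13.2) / 6 = -7.8500%
Mean R_m = (-5.4 − 9.0 + 0.4 + 4.2 − 5.5 − 6.4) / 6 = -3.6167%
Σ(R_i − R̄_i)(R_m − R̄_m) = 171.6550  ⇒  Cov = 171.6550 / 6 = 28.6092
Σ(R_m − R̄_m)² = 120.6883  ⇒  Var(R_m) = 120.6883 / 6 = 20.1147
β = Cov / Var(R_m) = 28.6092 / 20.1147 = 1.4223
MRP = 5.92% − 1.80% = 4.12%
E(R) = R_f + β × MRP = 1.80% + 1.4223 × 4.12% = 7.66%

7.66%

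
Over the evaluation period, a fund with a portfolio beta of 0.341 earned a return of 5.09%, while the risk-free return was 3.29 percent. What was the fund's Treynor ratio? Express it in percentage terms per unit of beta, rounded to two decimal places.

5.28%

Treynor = (R_P − R_f) / β_P = (5.09% − 3.29%) / 0.3410 = 1.80% / 0.3410 = 5.28%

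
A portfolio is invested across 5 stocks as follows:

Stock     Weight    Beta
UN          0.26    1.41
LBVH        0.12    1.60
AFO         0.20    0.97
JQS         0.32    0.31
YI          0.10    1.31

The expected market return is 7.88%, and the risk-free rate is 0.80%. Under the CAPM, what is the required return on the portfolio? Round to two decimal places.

β_P = Σ w_i β_i = 0.26×1.41 + 0.12×1.60 + 0.20×0.97 + 0.32×0.31 + 0.10×1.31 = 0.9828
MRP = 7.88% − 0.80% = 7.08%
E(R_P) = R_f + β_P × MRP = 0.80% + 0.9828 × 7.08% = 7.76%

7.76%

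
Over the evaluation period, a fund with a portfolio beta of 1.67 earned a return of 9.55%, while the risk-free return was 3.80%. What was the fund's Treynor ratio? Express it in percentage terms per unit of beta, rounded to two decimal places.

3.44%

Treynor = (R_P − R_f) / β_P = (9.55% − 3.80%) / 1.6700 = 5.75% / 1.6700 = 3.44%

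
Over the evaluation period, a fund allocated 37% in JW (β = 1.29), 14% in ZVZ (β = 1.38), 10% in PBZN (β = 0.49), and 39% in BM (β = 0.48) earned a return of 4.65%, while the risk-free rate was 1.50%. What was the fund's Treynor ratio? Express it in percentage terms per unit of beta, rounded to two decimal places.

3.47%

β_P = 0.37×1.29 + 0.14×1.38 + 0.10×0.49 + 0.39×0.48 = 0.9067
Treynor = (R_P − R_f) / β_P = (4.65% − 1.50%) / 0.9067 = 3.15% / 0.9067 = 3.47%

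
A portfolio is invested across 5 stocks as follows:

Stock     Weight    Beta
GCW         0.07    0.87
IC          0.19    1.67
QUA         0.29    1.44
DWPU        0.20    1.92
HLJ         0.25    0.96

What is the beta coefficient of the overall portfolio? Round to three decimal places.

β_P = Σ w_i β_i = 0.07×0.87 + 0.19×1.67 + 0.29×1.44 + 0.20×1.92 + 0.25×0.96 = 1.4198

1.420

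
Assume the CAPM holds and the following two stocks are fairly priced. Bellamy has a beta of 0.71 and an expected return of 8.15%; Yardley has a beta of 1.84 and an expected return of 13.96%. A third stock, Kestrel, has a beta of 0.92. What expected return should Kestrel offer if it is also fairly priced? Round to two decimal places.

MRP (SML slope) = (13.96% − 8.15%) / (1.84 − 0.71) = 5.81% / 1.13 = 5.1416%
R_f (intercept) = 8.15% − 0.71 × 5.1416% = 4.4995%
E(R_Kestrel) = R_f + β × MRP = 4.4995% + 0.92 × 5.1416% = 9.23%

9.23%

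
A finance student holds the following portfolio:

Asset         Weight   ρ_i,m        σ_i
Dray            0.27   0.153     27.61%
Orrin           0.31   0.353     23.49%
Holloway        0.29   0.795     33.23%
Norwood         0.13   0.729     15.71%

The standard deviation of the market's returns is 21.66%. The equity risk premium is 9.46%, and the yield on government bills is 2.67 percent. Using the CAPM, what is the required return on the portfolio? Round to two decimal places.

8.29%

β_Dray = 0.153 × 27.61% / 21.66% = 0.1950
β_Orrin = 0.353 × 23.49% / 21.66% = 0.3828
β_Holloway = 0.795 × 33.23% / 21.66% = 1.2197
β_Norwood = 0.729 × 15.71% / 21.66% = 0.5287
β_P = Σ w_i β_i = 0.27×0.1950 + 0.31×0.3828 + 0.29×1.2197 + 0.13×0.5287 = 0.5938
E(R_P) = R_f + β_P × MRP = 2.67% + 0.5938 × 9.46% = 8.29%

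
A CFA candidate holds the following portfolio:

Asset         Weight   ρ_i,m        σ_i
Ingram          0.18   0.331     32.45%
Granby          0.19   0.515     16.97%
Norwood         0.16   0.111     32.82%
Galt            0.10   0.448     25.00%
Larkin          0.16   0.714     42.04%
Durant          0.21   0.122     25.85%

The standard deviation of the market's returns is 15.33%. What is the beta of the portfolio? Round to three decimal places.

0.702

β_Ingram = 0.331 × 32.45% / 15.33% = 0.7006
β_Granby = 0.515 × 16.97% / 15.33% = 0.5701
β_Norwood = 0.111 × 32.82% / 15.33% = 0.2376
β_Galt = 0.448 × 25.00% / 15.33% = 0.7306
β_Larkin = 0.714 × 42.04% / 15.33% = 1.9580
β_Durant = 0.122 × 25.85% / 15.33% = 0.2057
β_P = Σ w_i β_i = 0.18×0.7006 + 0.19×0.5701 + 0.16×0.2376 + 0.10×0.7306 + 0.16×1.9580 + 0.21×0.2057 = 0.7020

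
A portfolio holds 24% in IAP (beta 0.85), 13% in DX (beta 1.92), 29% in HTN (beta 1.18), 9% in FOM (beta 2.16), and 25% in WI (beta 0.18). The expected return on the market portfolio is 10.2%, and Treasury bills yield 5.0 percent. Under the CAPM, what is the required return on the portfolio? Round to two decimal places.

10.38%

β_P = Σ w_i β_i = 0.24×0.85 + 0.13×1.92 + 0.29×1.18 + 0.09×2.16 + 0.25×0.18 = 1.0352
MRP = 10.2% − 5.0% = 5.20%
E(R_P) = R_f + β_P × MRP = 5.0% + 1.0352 × 5.2% = 10.38%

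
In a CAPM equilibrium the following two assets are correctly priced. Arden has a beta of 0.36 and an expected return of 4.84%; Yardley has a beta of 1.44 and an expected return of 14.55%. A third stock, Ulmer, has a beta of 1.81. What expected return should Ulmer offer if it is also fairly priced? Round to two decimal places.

MRP (SML slope) = (14.55% − 4.84%) / (1.44 − 0.36) = 9.71% / 1.08 = 8.9907%
R_f (intercept) = 4.84% − 0.36 × 8.9907% = 1.6033%
E(R_Ulmer) = R_f + β × MRP = 1.6033% + 1.81 × 8.9907% = 17.88%

17.88%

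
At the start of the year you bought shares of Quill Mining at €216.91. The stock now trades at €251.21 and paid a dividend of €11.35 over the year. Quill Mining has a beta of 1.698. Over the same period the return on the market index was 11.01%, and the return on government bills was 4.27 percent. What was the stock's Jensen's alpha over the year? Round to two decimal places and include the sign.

Realised HPR = (P1 + D1 − P0) / P0 = (251.21 + 11.35 − 216.91) / 216.91 = 45.65 / 216.91 = 21.0456%
MRP = 11.01% − 4.27% = 6.74%
CAPM required = R_f + β·MRP = 4.27% + 1.698 × 6.74% = 15.71452%
α = realised − required = 21.0456% − 15.71452% = +5.33%

+5.33%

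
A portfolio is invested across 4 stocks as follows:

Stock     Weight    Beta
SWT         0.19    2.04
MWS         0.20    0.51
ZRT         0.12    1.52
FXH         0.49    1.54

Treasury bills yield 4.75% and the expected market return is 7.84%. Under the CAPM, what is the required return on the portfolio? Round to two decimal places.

9.16%

β_P = Σ w_i β_i = 0.19×2.04 + 0.20×0.51 + 0.12×1.52 + 0.49×1.54 = 1.4266
MRP = 7.84% − 4.75% = 3.09%
E(R_P) = R_f + β_P × MRP = 4.75% + 1.4266 × 3.09% = 9.16%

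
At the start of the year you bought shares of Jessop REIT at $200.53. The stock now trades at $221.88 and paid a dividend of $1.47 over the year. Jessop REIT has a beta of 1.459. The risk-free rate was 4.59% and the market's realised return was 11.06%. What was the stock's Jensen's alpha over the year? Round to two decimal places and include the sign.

Realised HPR = (P1 + D1 − P0) / P0 = (221.88 + 1.47 − 200.53) / 200.53 = 22.82 / 200.53 = 11.3798%
MRP = 11.06% − 4.59% = 6.47%
CAPM required = R_f + β·MRP = 4.59% + 1.459 × 6.47% = 14.02973%
α = realised − required = 11.3798% − 14.02973% = -2.65%

-2.65%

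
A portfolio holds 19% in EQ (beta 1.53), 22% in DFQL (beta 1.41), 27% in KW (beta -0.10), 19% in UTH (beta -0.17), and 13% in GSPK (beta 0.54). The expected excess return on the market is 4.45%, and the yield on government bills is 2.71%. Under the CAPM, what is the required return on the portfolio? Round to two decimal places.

5.43%

β_P = Σ w_i β_i = 0.19×1.53 + 0.22×1.41 + 0.27×-0.10 + 0.19×-0.17 + 0.13×0.54 = 0.6118
E(R_P) = R_f + β_P × MRP = 2.71% + 0.6118 × 4.45% = 5.43%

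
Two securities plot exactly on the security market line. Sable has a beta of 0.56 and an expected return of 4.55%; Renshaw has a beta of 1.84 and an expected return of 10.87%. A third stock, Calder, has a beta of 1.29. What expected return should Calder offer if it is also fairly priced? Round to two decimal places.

MRP (SML slope) = (10.87% − 4.55%) / (1.84 − 0.56) = 6.32% / 1.28 = 4.9375%
R_f (intercept) = 4.55% − 0.56 × 4.9375% = 1.7850%
E(R_Calder) = R_f + β × MRP = 1.7850% + 1.29 × 4.9375% = 8.15%

8.15%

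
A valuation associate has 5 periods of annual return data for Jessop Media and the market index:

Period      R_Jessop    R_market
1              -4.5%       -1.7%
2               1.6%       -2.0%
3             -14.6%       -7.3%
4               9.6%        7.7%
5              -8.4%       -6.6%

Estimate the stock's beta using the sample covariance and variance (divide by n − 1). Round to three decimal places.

Mean R_i = (-4.5 + 1.6 − 14.6 + 9.6 − 8.4) / 5 = -3.2600%
Mean R_m = (-1.7 − 2.0 − 7.3 + 7.7 − 6.6) / 5 = -1.9800%
Σ(R_i − R̄_i)(R_m − R̄_m) = 208.1160  ⇒  Cov = 208.1160 / 4 = 52.0290
Σ(R_m − R̄_m)² = 143.4280  ⇒  Var(R_m) = 143.4280 / 4 = 35.8570
β = Cov / Var(R_m) = 52.0290 / 35.8570 = 1.4510

1.451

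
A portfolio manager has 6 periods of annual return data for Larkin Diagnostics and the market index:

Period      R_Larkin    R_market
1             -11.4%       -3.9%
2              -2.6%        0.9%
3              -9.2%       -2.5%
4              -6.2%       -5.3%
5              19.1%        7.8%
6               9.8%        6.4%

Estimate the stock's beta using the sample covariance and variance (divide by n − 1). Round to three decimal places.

Mean R_i = (-11.4 − 2.6 − 9.2 − 6.2 + 19.1 + 9.8) / 6 = -0.0833%
Mean R_m = (-3.9 + 0.9 − 2.5 − 5.3 + 7.8 + 6.4) / 6 = 0.5667%
Σ(R_i − R̄_i)(R_m − R̄_m) = 309.9633  ⇒  Cov = 309.9633 / 5 = 61.9927
Σ(R_m − R̄_m)² = 150.2333  ⇒  Var(R_m) = 150.2333 / 5 = 30.0467
β = Cov / Var(R_m) = 61.9927 / 30.0467 = 2.0632

2.063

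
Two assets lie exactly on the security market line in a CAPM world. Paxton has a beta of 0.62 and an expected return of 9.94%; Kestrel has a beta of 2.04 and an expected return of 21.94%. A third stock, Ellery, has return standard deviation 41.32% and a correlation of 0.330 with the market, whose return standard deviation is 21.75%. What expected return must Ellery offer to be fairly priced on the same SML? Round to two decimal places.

10.00%

MRP = (21.94% − 9.94%) / (2.04 − 0.62) = 8.4507%
R_f = 9.94% − 0.62 × 8.4507% = 4.7006%
β_Ellery = ρ·σ_i/σ_m = 0.330 × 41.32 / 21.75 = 0.6269
E(R_Ellery) = R_f + β × MRP = 4.7006% + 0.6269 × 8.4507% = 10.00%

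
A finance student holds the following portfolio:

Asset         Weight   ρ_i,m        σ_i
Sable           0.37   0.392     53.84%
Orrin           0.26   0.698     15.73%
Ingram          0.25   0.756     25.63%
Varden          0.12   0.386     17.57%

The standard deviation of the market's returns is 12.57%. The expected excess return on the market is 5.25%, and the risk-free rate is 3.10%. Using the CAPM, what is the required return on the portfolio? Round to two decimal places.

β_Sable = 0.392 × 53.84% / 12.57% = 1.6790
β_Orrin = 0.698 × 15.73% / 12.57% = 0.8735
β_Ingram = 0.756 × 25.63% / 12.57% = 1.5415
β_Varden = 0.386 × 17.57% / 12.57% = 0.5395
β_P = Σ w_i β_i = 0.37×1.6790 + 0.26×0.8735 + 0.25×1.5415 + 0.12×0.5395 = 1.2985
E(R_P) = R_f + β_P × MRP = 3.10% + 1.2985 × 5.25% = 9.92%

9.92%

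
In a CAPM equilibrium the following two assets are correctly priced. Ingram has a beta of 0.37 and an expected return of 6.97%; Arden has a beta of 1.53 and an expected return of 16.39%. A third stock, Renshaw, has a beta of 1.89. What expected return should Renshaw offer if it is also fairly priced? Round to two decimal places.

19.31%

MRP (SML slope) = (16.39% − 6.97%) / (1.53 − 0.37) = 9.42% / 1.16 = 8.1207%
R_f (intercept) = 6.97% − 0.37 × 8.1207% = 3.9653%
E(R_Renshaw) = R_f + β × MRP = 3.9653% + 1.89 × 8.1207% = 19.31%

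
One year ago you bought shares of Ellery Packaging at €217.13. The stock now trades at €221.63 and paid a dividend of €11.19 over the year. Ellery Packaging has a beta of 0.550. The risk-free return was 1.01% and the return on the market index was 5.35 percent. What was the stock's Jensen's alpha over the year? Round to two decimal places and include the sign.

Realised HPR = (P1 + D1 − P0) / P0 = (221.63 + 11.19 − 217.13) / 217.13 = 15.69 / 217.13 = 7.2261%
MRP = 5.35% − 1.01% = 4.34%
CAPM required = R_f + β·MRP = 1.01% + 0.550 × 4.34% = 3.39700%
α = realised − required = 7.2261% − 3.39700% = +3.83%

+3.83%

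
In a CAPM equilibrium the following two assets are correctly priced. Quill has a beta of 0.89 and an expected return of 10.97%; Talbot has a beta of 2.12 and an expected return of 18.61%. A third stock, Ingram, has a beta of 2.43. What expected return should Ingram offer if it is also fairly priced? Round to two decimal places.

20.54%

MRP (SML slope) = (18.61% − 10.97%) / (2.12 − 0.89) = 7.64% / 1.23 = 6.2114%
R_f (intercept) = 10.97% − 0.89 × 6.2114% = 5.4419%
E(R_Ingram) = R_f + β × MRP = 5.4419% + 2.43 × 6.2114% = 20.54%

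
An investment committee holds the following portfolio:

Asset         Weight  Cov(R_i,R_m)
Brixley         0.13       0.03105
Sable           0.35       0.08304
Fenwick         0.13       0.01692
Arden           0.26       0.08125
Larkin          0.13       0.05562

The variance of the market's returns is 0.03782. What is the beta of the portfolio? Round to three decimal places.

β_Brixley = 0.03105 / 0.03782 = 0.8210
β_Sable = 0.08304 / 0.03782 = 2.1957
β_Fenwick = 0.01692 / 0.03782 = 0.4474
β_Arden = 0.08125 / 0.03782 = 2.1483
β_Larkin = 0.05562 / 0.03782 = 1.4707
β_P = Σ w_i β_i = 0.13×0.8210 + 0.35×2.1957 + 0.13×0.4474 + 0.26×2.1483 + 0.13×1.4707 = 1.6831

1.683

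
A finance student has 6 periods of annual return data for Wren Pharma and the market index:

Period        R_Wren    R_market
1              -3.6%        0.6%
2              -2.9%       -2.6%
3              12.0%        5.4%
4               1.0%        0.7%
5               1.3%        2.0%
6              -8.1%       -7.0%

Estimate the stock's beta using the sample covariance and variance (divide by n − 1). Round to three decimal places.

1.452

Mean R_i = (-3.6 − 2.9 + 12.0 + 1.0 + 1.3 − 8.1) / 6 = -0.0500%
Mean R_m = (0.6 − 2.6 + 5.4 + 0.7 + 2.0 − 7.0) / 6 = -0.1500%
Σ(R_i − R̄_i)(R_m − R̄_m) = 130.1350  ⇒  Cov = 130.1350 / 5 = 26.0270
Σ(R_m − R̄_m)² = 89.6350  ⇒  Var(R_m) = 89.6350 / 5 = 17.9270
β = Cov / Var(R_m) = 26.0270 / 17.9270 = 1.4518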